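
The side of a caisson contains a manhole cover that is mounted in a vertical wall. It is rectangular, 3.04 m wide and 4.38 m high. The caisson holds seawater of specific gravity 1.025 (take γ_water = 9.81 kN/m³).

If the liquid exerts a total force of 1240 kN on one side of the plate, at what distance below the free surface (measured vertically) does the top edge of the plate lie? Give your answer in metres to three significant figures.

d_top ≈ 7.07 m

γ = 1.025 × 9.81 = 10.05525 kN/m³.
A = 3.04 × 4.38 = 13.3152 m².
From F = γ·h_c·A, the centroid depth is h_c = 1240/(10.05525 × 13.3152) = 9.2615 m.
The centroid lies 4.38/2 = 2.19 m below the top edge, so the top edge sits at h_top = 9.2615 − 2.19 = 7.0715 m below the surface.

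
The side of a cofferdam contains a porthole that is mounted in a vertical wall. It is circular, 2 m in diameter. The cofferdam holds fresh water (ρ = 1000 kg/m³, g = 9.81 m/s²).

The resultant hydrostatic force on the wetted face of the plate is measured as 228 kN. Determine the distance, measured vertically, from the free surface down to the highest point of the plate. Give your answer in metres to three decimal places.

d_top ≈ 6.398 m

γ = ρg = 1000 × 9.81 = 9810 N/m³ = 9.81 kN/m³.
A = π(1)² = 3.14159 m².
From F = γ·h_c·A, the centroid depth is h_c = 228/(9.81 × 3.14159) = 7.39803 m.
The centroid is at the centre, 1 m below the top of the plate, so the highest point sits at h_top = 7.39803 − 1 = 6.39803 m below the surface.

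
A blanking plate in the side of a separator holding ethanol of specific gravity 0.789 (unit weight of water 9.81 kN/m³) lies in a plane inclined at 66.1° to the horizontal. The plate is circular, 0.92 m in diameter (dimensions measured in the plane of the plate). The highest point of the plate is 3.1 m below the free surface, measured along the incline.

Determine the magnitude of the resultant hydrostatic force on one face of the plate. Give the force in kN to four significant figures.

γ = 0.789 × 9.81 = 7.74009 kN/m³.
Let θ = 66.1° be the plate's angle to the horizontal; measure y along the incline from where the plane meets the free surface. Vertical depth h = y·sinθ with sinθ = 0.914254.
The centroid is at the centre, 0.46 m below the top of the plate, so y_c = 3.1 + 0.46 = 3.56 m and h_c = 3.56 × 0.914254 = 3.25474 m.
A = π(0.46)² = 0.664761 m².
Resultant F = γ·h_c·A = 7.74009 × 3.25474 × 0.664761 = 16.7466 kN.

F ≈ 16.75 kN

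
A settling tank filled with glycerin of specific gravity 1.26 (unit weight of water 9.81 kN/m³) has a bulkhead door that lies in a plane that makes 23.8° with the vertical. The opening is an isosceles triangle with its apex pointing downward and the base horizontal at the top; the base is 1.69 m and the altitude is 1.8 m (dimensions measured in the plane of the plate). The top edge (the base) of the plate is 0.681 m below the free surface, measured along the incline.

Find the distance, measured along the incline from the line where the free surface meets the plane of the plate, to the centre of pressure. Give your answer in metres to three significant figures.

γ = 1.26 × 9.81 = 12.3606 kN/m³.
The plate makes 23.8° with the vertical, i.e. θ = 90° − 23.8° = 66.2° to the horizontal. Measuring y along the incline from the free-surface line, vertical depth h = y·sinθ with sinθ = 0.914960.
With the apex down, the centroid sits h/3 = 1.8/3 = 0.6 m below the base (the top edge), so y_c = 0.681 + 0.6 = 1.281 m and h_c = 1.281 × 0.914960 = 1.17206 m.
A = ½ × 1.69 × 1.8 = 1.521 m².
Resultant F = γ·h_c·A = 12.3606 × 1.17206 × 1.521 = 22.0353 kN.
I_c = b·h³/36 = 1.69 × 1.8³/36 = 0.27378 m⁴.
Centre of pressure: y_p = y_c + I_c/(y_c·A) = 1.281 + 0.27378/(1.281 × 1.521) = 1.281 + 0.140515 = 1.42151 m along the plane.

y_p = 1.42 m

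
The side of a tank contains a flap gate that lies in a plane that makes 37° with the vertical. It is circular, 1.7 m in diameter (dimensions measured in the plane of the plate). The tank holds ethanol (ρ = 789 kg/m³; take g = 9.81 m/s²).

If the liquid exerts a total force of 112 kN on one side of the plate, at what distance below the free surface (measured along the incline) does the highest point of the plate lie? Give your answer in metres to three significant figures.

y_top ≈ 7.13 m

γ = ρg = 789 × 9.81 / 1000 = 7.74009 kN/m³.
A = π(0.85)² = 2.2698 m².
From F = γ·h_c·A, the centroid depth is h_c = 112/(7.74009 × 2.2698) = 6.37506 m.
The plate makes 37° with the vertical, i.e. θ = 90° − 37° = 53° to the horizontal. Measuring y along the incline from the free-surface line, vertical depth h = y·sinθ with sinθ = 0.798636.
Along the incline, y_c = h_c/sinθ = 6.37506/0.798636 = 7.98244 m.
The centroid is at the centre, 0.85 m below the top of the plate, so the highest point sits at y_top = 7.98244 − 0.85 = 7.13244 m along the incline.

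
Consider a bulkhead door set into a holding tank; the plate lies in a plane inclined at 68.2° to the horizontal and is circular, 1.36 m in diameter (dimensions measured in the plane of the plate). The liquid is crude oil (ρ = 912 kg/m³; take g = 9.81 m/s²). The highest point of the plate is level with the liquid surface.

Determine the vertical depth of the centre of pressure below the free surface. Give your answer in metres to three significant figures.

γ = ρg = 912 × 9.81 / 1000 = 8.94672 kN/m³.
Let θ = 68.2° be the plate's angle to the horizontal; measure y along the incline from where the plane meets the free surface. Vertical depth h = y·sinθ with sinθ = 0.928486.
The centroid is at the centre, 0.68 m below the top of the plate, so y_c = 0.68 m and h_c = 0.68 × 0.928486 = 0.63137 m.
A = π(0.68)² = 1.45267 m².
Resultant F = γ·h_c·A = 8.94672 × 0.63137 × 1.45267 = 8.20568 kN.
I_c = πr⁴/4 = π × 0.68⁴/4 = 0.167929 m⁴.
Centre of pressure: y_p = y_c + I_c/(y_c·A) = 0.68 + 0.167929/(0.68 × 1.45267) = 0.68 + 0.17 = 0.85 m along the plane.
Vertically, h_p = y_p·sinθ = 0.85 × 0.928486 = 0.789213 m.

h_p = 0.789 m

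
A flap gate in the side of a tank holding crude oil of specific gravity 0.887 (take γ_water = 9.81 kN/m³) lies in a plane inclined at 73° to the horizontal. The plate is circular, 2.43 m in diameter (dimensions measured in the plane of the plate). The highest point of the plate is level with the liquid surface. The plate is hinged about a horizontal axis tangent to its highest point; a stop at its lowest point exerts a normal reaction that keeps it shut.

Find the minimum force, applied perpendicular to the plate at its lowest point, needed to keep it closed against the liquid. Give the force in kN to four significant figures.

P ≈ 29.31 kN

γ = 0.887 × 9.81 = 8.70147 kN/m³.
Let θ = 73° be the plate's angle to the horizontal; measure y along the incline from where the plane meets the free surface. Vertical depth h = y·sinθ with sinθ = 0.956305.
The centroid is at the centre, 1.215 m below the top of the plate, so y_c = 1.215 m and h_c = 1.215 × 0.956305 = 1.16191 m.
A = π(1.215)² = 4.6377 m².
Resultant F = γ·h_c·A = 8.70147 × 1.16191 × 4.6377 = 46.8887 kN.
I_c = πr⁴/4 = π × 1.215⁴/4 = 1.71157 m⁴.
Centre of pressure: y_p = y_c + I_c/(y_c·A) = 1.215 + 1.71157/(1.215 × 4.6377) = 1.215 + 0.30375 = 1.51875 m along the plane.
The resultant acts 1.215 + 0.30375 = 1.51875 m (along the plate) below the hinge at the top edge, so the moment about the hinge is M = F × 1.51875 = 46.8887 × 1.51875 = 71.2122 kN·m.
A normal force at the bottom, 2.43 m from the hinge, must supply this moment: P = 71.2122/2.43 = 29.3054 kN.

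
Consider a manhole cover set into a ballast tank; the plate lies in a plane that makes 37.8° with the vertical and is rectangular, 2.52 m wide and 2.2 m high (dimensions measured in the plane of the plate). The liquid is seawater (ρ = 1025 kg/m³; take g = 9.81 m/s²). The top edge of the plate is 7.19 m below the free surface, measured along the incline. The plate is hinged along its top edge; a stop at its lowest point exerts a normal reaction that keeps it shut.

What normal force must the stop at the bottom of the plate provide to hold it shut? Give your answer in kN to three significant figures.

P ≈ 191 kN

γ = ρg = 1025 × 9.81 / 1000 = 10.05525 kN/m³.
The plate makes 37.8° with the vertical, i.e. θ = 90° − 37.8° = 52.2° to the horizontal. Measuring y along the incline from the free-surface line, vertical depth h = y·sinθ with sinθ = 0.790155.
The centroid lies 2.2/2 = 1.1 m below the top edge, so y_c = 7.19 + 1.1 = 8.29 m and h_c = 8.29 × 0.790155 = 6.55038 m.
A = 2.52 × 2.2 = 5.544 m².
Resultant F = γ·h_c·A = 10.05525 × 6.55038 × 5.544 = 365.159 kN.
I_c = b·h³/12 = 2.52 × 2.2³/12 = 2.23608 m⁴.
Centre of pressure: y_p = y_c + I_c/(y_c·A) = 8.29 + 2.23608/(8.29 × 5.544) = 8.29 + 0.048653 = 8.33865 m along the plane.
The resultant acts 1.1 + 0.048653 = 1.14865 m (along the plate) below the hinge at the top edge, so the moment about the hinge is M = F × 1.14865 = 365.159 × 1.14865 = 419.44 kN·m.
A normal force at the bottom, 2.2 m from the hinge, must supply this moment: P = 419.44/2.2 = 190.655 kN.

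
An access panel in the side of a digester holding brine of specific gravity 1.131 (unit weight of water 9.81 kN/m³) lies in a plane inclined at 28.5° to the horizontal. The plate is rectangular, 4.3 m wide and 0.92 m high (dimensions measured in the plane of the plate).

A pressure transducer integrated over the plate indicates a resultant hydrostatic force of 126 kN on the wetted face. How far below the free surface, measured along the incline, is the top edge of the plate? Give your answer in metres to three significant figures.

y_top ≈ 5.56 m

γ = 1.131 × 9.81 = 11.09511 kN/m³.
A = 4.3 × 0.92 = 3.956 m².
From F = γ·h_c·A, the centroid depth is h_c = 126/(11.09511 × 3.956) = 2.87067 m.
Let θ = 28.5° be the plate's angle to the horizontal; measure y along the incline from where the plane meets the free surface. Vertical depth h = y·sinθ with sinθ = 0.477159.
Along the incline, y_c = h_c/sinθ = 2.87067/0.477159 = 6.01617 m.
The centroid lies 0.92/2 = 0.46 m below the top edge, so the top edge sits at y_top = 6.01617 − 0.46 = 5.55617 m along the incline.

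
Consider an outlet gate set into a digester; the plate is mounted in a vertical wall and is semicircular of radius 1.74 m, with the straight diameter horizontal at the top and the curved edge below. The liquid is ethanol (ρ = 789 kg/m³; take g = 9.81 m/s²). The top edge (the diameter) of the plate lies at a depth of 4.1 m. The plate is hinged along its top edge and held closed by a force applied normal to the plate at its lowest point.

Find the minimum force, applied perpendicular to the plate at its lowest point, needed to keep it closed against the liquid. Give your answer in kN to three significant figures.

γ = ρg = 789 × 9.81 / 1000 = 7.74009 kN/m³.
The centroid of a semicircle lies 4r/(3π) = 0.738479 m from the diameter, here below the top edge, so the centroid depth is h_c = 4.1 + 0.738479 = 4.83848 m.
A = πr²/2 = π × 1.74²/2 = 4.75574 m².
Resultant F = γ·h_c·A = 7.74009 × 4.83848 × 4.75574 = 178.104 kN.
I_c = (π/8 − 8/(9π))·r⁴ = 0.109757 × 1.74⁴ = 1.00607 m⁴.
Centre of pressure: y_p = y_c + I_c/(y_c·A) = 4.83848 + 1.00607/(4.83848 × 4.75574) = 4.83848 + 0.0437221 = 4.8822 m along the plane.
The resultant acts 0.738479 + 0.0437221 = 0.782201 m (along the plate) below the hinge at the top edge, so the moment about the hinge is M = F × 0.782201 = 178.104 × 0.782201 = 139.313 kN·m.
A normal force at the bottom, 1.74 m from the hinge, must supply this moment: P = 139.313/1.74 = 80.0649 kN.

P ≈ 80.1 kN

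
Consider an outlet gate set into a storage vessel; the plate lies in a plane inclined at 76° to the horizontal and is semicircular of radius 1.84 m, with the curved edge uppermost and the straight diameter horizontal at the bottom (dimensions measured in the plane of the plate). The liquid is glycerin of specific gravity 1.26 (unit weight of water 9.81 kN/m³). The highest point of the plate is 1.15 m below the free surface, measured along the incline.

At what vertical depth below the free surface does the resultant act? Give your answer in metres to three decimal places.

γ = 1.26 × 9.81 = 12.3606 kN/m³.
Let θ = 76° be the plate's angle to the horizontal; measure y along the incline from where the plane meets the free surface. Vertical depth h = y·sinθ with sinθ = 0.970296.
The centroid lies 4r/(3π) = 0.78092 m above the diameter, so r − 4r/(3π) = 1.84 − 0.78092 = 1.05908 m below the topmost point, so y_c = 1.15 + 1.05908 = 2.20908 m and h_c = 2.20908 × 0.970296 = 2.14346 m.
A = πr²/2 = π × 1.84²/2 = 5.31809 m².
Resultant F = γ·h_c·A = 12.3606 × 2.14346 × 5.31809 = 140.9 kN.
I_c = (π/8 − 8/(9π))·r⁴ = 0.109757 × 1.84⁴ = 1.25807 m⁴.
Centre of pressure: y_p = y_c + I_c/(y_c·A) = 2.20908 + 1.25807/(2.20908 × 5.31809) = 2.20908 + 0.107087 = 2.31617 m along the plane.
Vertically, h_p = y_p·sinθ = 2.31617 × 0.970296 = 2.24737 m.

h_p = 2.247 m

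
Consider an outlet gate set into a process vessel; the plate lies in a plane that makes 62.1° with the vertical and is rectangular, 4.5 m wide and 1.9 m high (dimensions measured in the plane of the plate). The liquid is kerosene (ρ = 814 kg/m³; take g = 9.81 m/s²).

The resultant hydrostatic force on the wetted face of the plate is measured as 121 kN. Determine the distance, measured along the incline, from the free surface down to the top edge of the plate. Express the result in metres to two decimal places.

γ = ρg = 814 × 9.81 / 1000 = 7.98534 kN/m³.
A = 4.5 × 1.9 = 8.55 m².
From F = γ·h_c·A, the centroid depth is h_c = 121/(7.98534 × 8.55) = 1.77225 m.
The plate makes 62.1° with the vertical, i.e. θ = 90° − 62.1° = 27.9° to the horizontal. Measuring y along the incline from the free-surface line, vertical depth h = y·sinθ with sinθ = 0.467930.
Along the incline, y_c = h_c/sinθ = 1.77225/0.467930 = 3.78743 m.
The centroid lies 1.9/2 = 0.95 m below the top edge, so the top edge sits at y_top = 3.78743 − 0.95 = 2.83743 m along the incline.

y_top ≈ 2.84 m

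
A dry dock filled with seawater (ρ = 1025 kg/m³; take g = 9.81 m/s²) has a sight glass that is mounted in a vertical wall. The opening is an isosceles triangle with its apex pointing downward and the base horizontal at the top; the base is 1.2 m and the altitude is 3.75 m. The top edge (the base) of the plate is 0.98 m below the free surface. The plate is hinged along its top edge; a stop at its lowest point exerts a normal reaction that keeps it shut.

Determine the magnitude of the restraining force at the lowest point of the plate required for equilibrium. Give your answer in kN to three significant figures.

P ≈ 21.5 kN

γ = ρg = 1025 × 9.81 / 1000 = 10.05525 kN/m³.
With the apex down, the centroid sits h/3 = 3.75/3 = 1.25 m below the base (the top edge), so the centroid depth is h_c = 0.98 + 1.25 = 2.23 m.
A = ½ × 1.2 × 3.75 = 2.25 m².
Resultant F = γ·h_c·A = 10.05525 × 2.23 × 2.25 = 50.4522 kN.
I_c = b·h³/36 = 1.2 × 3.75³/36 = 1.75781 m⁴.
Centre of pressure: y_p = y_c + I_c/(y_c·A) = 2.23 + 1.75781/(2.23 × 2.25) = 2.23 + 0.350336 = 2.58034 m along the plane.
The resultant acts 1.25 + 0.350336 = 1.60034 m (along the plate) below the hinge at the top edge, so the moment about the hinge is M = F × 1.60034 = 50.4522 × 1.60034 = 80.7407 kN·m.
A normal force at the bottom, 3.75 m from the hinge, must supply this moment: P = 80.7407/3.75 = 21.5309 kN.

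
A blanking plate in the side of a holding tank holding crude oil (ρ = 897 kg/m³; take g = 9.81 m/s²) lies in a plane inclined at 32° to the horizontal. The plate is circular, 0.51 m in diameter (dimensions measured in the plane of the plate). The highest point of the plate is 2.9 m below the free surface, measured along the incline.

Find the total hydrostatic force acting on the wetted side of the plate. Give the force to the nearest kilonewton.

γ = ρg = 897 × 9.81 / 1000 = 8.79957 kN/m³.
Let θ = 32° be the plate's angle to the horizontal; measure y along the incline from where the plane meets the free surface. Vertical depth h = y·sinθ with sinθ = 0.529919.
The centroid is at the centre, 0.255 m below the top of the plate, so y_c = 2.9 + 0.255 = 3.155 m and h_c = 3.155 × 0.529919 = 1.67189 m.
A = π(0.255)² = 0.204282 m².
Resultant F = γ·h_c·A = 8.79957 × 1.67189 × 0.204282 = 3.00538 kN.

F ≈ 3 kN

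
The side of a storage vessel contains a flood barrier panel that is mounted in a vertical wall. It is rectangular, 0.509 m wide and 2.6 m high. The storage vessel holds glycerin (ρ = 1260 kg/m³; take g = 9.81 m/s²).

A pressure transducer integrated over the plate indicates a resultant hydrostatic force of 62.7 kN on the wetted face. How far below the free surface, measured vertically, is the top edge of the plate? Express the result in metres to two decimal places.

d_top ≈ 2.53 m

γ = ρg = 1260 × 9.81 / 1000 = 12.3606 kN/m³.
A = 0.509 × 2.6 = 1.3234 m².
From F = γ·h_c·A, the centroid depth is h_c = 62.7/(12.3606 × 1.3234) = 3.83298 m.
The centroid lies 2.6/2 = 1.3 m below the top edge, so the top edge sits at h_top = 3.83298 − 1.3 = 2.53298 m below the surface.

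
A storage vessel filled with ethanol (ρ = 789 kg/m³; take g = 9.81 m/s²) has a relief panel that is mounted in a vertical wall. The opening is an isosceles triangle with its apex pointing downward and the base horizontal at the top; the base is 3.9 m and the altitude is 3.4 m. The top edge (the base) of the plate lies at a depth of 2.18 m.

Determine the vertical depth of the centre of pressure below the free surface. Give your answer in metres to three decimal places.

γ = ρg = 789 × 9.81 / 1000 = 7.74009 kN/m³.
With the apex down, the centroid sits h/3 = 3.4/3 = 1.13333 m below the base (the top edge), so the centroid depth is h_c = 2.18 + 1.13333 = 3.31333 m.
A = ½ × 3.9 × 3.4 = 6.63 m².
Resultant F = γ·h_c·A = 7.74009 × 3.31333 × 6.63 = 170.029 kN.
I_c = b·h³/36 = 3.9 × 3.4³/36 = 4.25793 m⁴.
Centre of pressure: y_p = y_c + I_c/(y_c·A) = 3.31333 + 4.25793/(3.31333 × 6.63) = 3.31333 + 0.19383 = 3.50716 m along the plane.

h_p = 3.507 m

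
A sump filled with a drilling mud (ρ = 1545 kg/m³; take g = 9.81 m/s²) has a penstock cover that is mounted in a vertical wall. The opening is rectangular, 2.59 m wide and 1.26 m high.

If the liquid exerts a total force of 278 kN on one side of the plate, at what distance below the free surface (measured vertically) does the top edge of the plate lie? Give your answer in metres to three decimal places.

γ = ρg = 1545 × 9.81 / 1000 = 15.15645 kN/m³.
A = 2.59 × 1.26 = 3.2634 m².
From F = γ·h_c·A, the centroid depth is h_c = 278/(15.15645 × 3.2634) = 5.62053 m.
The centroid lies 1.26/2 = 0.63 m below the top edge, so the top edge sits at h_top = 5.62053 − 0.63 = 4.99053 m below the surface.

d_top ≈ 4.991 m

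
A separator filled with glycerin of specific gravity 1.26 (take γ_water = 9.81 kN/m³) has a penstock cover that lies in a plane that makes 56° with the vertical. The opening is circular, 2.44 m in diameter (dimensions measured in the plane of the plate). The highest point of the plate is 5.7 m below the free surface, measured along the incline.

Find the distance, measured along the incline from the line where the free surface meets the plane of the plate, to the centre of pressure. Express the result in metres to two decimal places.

y_p = 6.97 m

γ = 1.26 × 9.81 = 12.3606 kN/m³.
The plate makes 56° with the vertical, i.e. θ = 90° − 56° = 34° to the horizontal. Measuring y along the incline from the free-surface line, vertical depth h = y·sinθ with sinθ = 0.559193.
The centroid is at the centre, 1.22 m below the top of the plate, so y_c = 5.7 + 1.22 = 6.92 m and h_c = 6.92 × 0.559193 = 3.86962 m.
A = π(1.22)² = 4.67595 m².
Resultant F = γ·h_c·A = 12.3606 × 3.86962 × 4.67595 = 223.655 kN.
I_c = πr⁴/4 = π × 1.22⁴/4 = 1.73992 m⁴.
Centre of pressure: y_p = y_c + I_c/(y_c·A) = 6.92 + 1.73992/(6.92 × 4.67595) = 6.92 + 0.0537716 = 6.97377 m along the plane.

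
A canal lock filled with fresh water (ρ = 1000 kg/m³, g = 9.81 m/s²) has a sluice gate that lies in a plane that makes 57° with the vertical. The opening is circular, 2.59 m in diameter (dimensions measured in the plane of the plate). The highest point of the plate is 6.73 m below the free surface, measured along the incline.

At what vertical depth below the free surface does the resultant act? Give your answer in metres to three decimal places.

γ = ρg = 1000 × 9.81 = 9810 N/m³ = 9.81 kN/m³.
The plate makes 57° with the vertical, i.e. θ = 90° − 57° = 33° to the horizontal. Measuring y along the incline from the free-surface line, vertical depth h = y·sinθ with sinθ = 0.544639.
The centroid is at the centre, 1.295 m below the top of the plate, so y_c = 6.73 + 1.295 = 8.025 m and h_c = 8.025 × 0.544639 = 4.37073 m.
A = π(1.295)² = 5.26853 m².
Resultant F = γ·h_c·A = 9.81 × 4.37073 × 5.26853 = 225.898 kN.
I_c = πr⁴/4 = π × 1.295⁴/4 = 2.20886 m⁴.
Centre of pressure: y_p = y_c + I_c/(y_c·A) = 8.025 + 2.20886/(8.025 × 5.26853) = 8.025 + 0.0522437 = 8.07724 m along the plane.
Vertically, h_p = y_p·sinθ = 8.07724 × 0.544639 = 4.39918 m.

h_p = 4.399 m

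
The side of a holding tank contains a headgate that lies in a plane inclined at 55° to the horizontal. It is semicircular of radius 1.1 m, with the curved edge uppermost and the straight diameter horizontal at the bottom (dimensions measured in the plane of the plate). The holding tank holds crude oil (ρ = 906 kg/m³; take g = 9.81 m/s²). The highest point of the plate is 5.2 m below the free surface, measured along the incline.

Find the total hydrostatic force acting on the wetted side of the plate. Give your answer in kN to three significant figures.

F ≈ 80.7 kN

γ = ρg = 906 × 9.81 / 1000 = 8.88786 kN/m³.
Let θ = 55° be the plate's angle to the horizontal; measure y along the incline from where the plane meets the free surface. Vertical depth h = y·sinθ with sinθ = 0.819152.
The centroid lies 4r/(3π) = 0.466854 m above the diameter, so r − 4r/(3π) = 1.1 − 0.466854 = 0.633146 m below the topmost point, so y_c = 5.2 + 0.633146 = 5.83315 m and h_c = 5.83315 × 0.819152 = 4.77824 m.
A = πr²/2 = π × 1.1²/2 = 1.90066 m².
Resultant F = γ·h_c·A = 8.88786 × 4.77824 × 1.90066 = 80.7179 kN.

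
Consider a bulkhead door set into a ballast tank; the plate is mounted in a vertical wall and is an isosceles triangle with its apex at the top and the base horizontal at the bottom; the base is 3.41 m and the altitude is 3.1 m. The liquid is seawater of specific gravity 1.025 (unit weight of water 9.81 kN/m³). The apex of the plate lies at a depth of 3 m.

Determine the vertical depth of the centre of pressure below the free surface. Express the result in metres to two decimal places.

h_p = 5.17 m

γ = 1.025 × 9.81 = 10.05525 kN/m³.
With the apex up, the centroid sits 2h/3 = 2 × 3.1/3 = 2.06667 m below the apex, so the centroid depth is h_c = 3 + 2.06667 = 5.06667 m.
A = ½ × 3.41 × 3.1 = 5.2855 m².
Resultant F = γ·h_c·A = 10.05525 × 5.06667 × 5.2855 = 269.278 kN.
I_c = b·h³/36 = 3.41 × 3.1³/36 = 2.82187 m⁴.
Centre of pressure: y_p = y_c + I_c/(y_c·A) = 5.06667 + 2.82187/(5.06667 × 5.2855) = 5.06667 + 0.105373 = 5.17204 m along the plane.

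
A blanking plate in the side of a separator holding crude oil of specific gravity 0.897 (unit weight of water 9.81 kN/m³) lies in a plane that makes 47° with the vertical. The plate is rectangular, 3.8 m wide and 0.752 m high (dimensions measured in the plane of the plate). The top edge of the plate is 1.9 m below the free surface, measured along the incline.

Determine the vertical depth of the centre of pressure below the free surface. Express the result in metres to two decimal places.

h_p = 1.57 m

γ = 0.897 × 9.81 = 8.79957 kN/m³.
The plate makes 47° with the vertical, i.e. θ = 90° − 47° = 43° to the horizontal. Measuring y along the incline from the free-surface line, vertical depth h = y·sinθ with sinθ = 0.681998.
The centroid lies 0.752/2 = 0.376 m below the top edge, so y_c = 1.9 + 0.376 = 2.276 m and h_c = 2.276 × 0.681998 = 1.55223 m.
A = 3.8 × 0.752 = 2.8576 m².
Resultant F = γ·h_c·A = 8.79957 × 1.55223 × 2.8576 = 39.0318 kN.
I_c = b·h³/12 = 3.8 × 0.752³/12 = 0.134665 m⁴.
Centre of pressure: y_p = y_c + I_c/(y_c·A) = 2.276 + 0.134665/(2.276 × 2.8576) = 2.276 + 0.0207053 = 2.29671 m along the plane.
Vertically, h_p = y_p·sinθ = 2.29671 × 0.681998 = 1.56635 m.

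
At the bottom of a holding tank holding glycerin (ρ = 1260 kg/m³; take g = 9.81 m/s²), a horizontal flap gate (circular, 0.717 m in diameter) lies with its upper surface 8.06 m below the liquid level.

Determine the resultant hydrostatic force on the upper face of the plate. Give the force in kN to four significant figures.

γ = ρg = 1260 × 9.81 / 1000 = 12.3606 kN/m³.
The plate is horizontal, so pressure is uniform at p = γ·h = 12.3606 × 8.06 = 99.6264 kN/m².
A = π(0.3585)² = 0.403765 m².
F = p·A = 99.6264 × 0.403765 = 40.2257 kN.

F ≈ 40.23 kN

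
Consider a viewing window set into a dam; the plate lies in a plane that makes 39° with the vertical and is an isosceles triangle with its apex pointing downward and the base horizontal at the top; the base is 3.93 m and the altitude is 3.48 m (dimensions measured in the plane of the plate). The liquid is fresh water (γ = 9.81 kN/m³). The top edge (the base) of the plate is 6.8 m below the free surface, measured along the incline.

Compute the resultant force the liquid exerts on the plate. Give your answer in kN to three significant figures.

γ = 9.81 kN/m³.
The plate makes 39° with the vertical, i.e. θ = 90° − 39° = 51° to the horizontal. Measuring y along the incline from the free-surface line, vertical depth h = y·sinθ with sinθ = 0.777146.
With the apex down, the centroid sits h/3 = 3.48/3 = 1.16 m below the base (the top edge), so y_c = 6.8 + 1.16 = 7.96 m and h_c = 7.96 × 0.777146 = 6.18608 m.
A = ½ × 3.93 × 3.48 = 6.8382 m².
Resultant F = γ·h_c·A = 9.81 × 6.18608 × 6.8382 = 414.979 kN.

F ≈ 415 kN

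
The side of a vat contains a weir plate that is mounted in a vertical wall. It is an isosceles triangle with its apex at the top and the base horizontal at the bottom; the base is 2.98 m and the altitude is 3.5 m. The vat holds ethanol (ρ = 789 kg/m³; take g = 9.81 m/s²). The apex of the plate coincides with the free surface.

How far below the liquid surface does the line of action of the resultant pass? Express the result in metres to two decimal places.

γ = ρg = 789 × 9.81 / 1000 = 7.74009 kN/m³.
With the apex up, the centroid sits 2h/3 = 2 × 3.5/3 = 2.33333 m below the apex, so the centroid depth is h_c = 2.33333 m.
A = ½ × 2.98 × 3.5 = 5.215 m².
Resultant F = γ·h_c·A = 7.74009 × 2.33333 × 5.215 = 94.1839 kN.
I_c = b·h³/36 = 2.98 × 3.5³/36 = 3.5491 m⁴.
Centre of pressure: y_p = y_c + I_c/(y_c·A) = 2.33333 + 3.5491/(2.33333 × 5.215) = 2.33333 + 0.291667 = 2.625 m along the plane.

h_p = 2.63 m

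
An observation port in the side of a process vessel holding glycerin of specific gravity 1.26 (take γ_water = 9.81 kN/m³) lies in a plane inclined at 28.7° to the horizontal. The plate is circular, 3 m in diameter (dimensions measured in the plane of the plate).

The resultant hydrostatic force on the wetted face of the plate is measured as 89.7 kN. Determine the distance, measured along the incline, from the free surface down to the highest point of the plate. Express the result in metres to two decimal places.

γ = 1.26 × 9.81 = 12.3606 kN/m³.
A = π(1.5)² = 7.06858 m².
From F = γ·h_c·A, the centroid depth is h_c = 89.7/(12.3606 × 7.06858) = 1.02665 m.
Let θ = 28.7° be the plate's angle to the horizontal; measure y along the incline from where the plane meets the free surface. Vertical depth h = y·sinθ with sinθ = 0.480223.
Along the incline, y_c = h_c/sinθ = 1.02665/0.480223 = 2.13786 m.
The centroid is at the centre, 1.5 m below the top of the plate, so the highest point sits at y_top = 2.13786 − 1.5 = 0.63786 m along the incline.

y_top ≈ 0.64 m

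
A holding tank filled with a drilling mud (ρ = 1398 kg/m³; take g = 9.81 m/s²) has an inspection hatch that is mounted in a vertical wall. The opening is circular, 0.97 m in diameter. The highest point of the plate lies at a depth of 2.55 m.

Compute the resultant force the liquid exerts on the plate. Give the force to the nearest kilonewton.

γ = ρg = 1398 × 9.81 / 1000 = 13.71438 kN/m³.
The centroid is at the centre, 0.485 m below the top of the plate, so the centroid depth is h_c = 2.55 + 0.485 = 3.035 m.
A = π(0.485)² = 0.738981 m².
Resultant F = γ·h_c·A = 13.71438 × 3.035 × 0.738981 = 30.7587 kN.

F ≈ 31 kN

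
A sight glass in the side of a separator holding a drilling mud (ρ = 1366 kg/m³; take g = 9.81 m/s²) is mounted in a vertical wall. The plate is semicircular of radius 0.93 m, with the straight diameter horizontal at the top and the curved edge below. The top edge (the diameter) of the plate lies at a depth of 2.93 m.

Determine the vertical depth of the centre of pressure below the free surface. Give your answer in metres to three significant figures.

γ = ρg = 1366 × 9.81 / 1000 = 13.40046 kN/m³.
The centroid of a semicircle lies 4r/(3π) = 0.394704 m from the diameter, here below the top edge, so the centroid depth is h_c = 2.93 + 0.394704 = 3.3247 m.
A = πr²/2 = π × 0.93²/2 = 1.35858 m².
Resultant F = γ·h_c·A = 13.40046 × 3.3247 × 1.35858 = 60.5281 kN.
I_c = (π/8 − 8/(9π))·r⁴ = 0.109757 × 0.93⁴ = 0.0821039 m⁴.
Centre of pressure: y_p = y_c + I_c/(y_c·A) = 3.3247 + 0.0821039/(3.3247 × 1.35858) = 3.3247 + 0.0181772 = 3.34288 m along the plane.

h_p = 3.34 m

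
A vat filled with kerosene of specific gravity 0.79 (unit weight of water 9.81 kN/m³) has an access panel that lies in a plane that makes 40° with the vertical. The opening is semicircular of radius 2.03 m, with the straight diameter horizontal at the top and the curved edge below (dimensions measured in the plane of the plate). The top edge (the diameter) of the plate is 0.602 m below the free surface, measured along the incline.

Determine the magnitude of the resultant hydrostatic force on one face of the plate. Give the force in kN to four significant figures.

γ = 0.79 × 9.81 = 7.7499 kN/m³.
The plate makes 40° with the vertical, i.e. θ = 90° − 40° = 50° to the horizontal. Measuring y along the incline from the free-surface line, vertical depth h = y·sinθ with sinθ = 0.766044.
The centroid of a semicircle lies 4r/(3π) = 0.861559 m from the diameter, here below the top edge, so y_c = 0.602 + 0.861559 = 1.46356 m and h_c = 1.46356 × 0.766044 = 1.12115 m.
A = πr²/2 = π × 2.03²/2 = 6.47309 m².
Resultant F = γ·h_c·A = 7.7499 × 1.12115 × 6.47309 = 56.2434 kN.

F ≈ 56.24 kN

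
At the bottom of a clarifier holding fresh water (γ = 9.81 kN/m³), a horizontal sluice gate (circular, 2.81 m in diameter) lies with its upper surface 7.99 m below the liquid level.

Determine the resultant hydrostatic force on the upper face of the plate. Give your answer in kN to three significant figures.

F ≈ 486 kN

γ = 9.81 kN/m³.
The plate is horizontal, so pressure is uniform at p = γ·h = 9.81 × 7.99 = 78.3819 kN/m².
A = π(1.405)² = 6.20158 m².
F = p·A = 78.3819 × 6.20158 = 486.092 kN.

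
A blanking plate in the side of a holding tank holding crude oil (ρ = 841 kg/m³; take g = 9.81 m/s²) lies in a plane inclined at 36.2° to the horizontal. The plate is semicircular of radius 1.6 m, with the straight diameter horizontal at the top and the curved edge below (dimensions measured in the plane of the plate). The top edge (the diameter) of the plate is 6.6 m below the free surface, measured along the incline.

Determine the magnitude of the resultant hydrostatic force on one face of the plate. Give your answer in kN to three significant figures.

F ≈ 143 kN

γ = ρg = 841 × 9.81 / 1000 = 8.25021 kN/m³.
Let θ = 36.2° be the plate's angle to the horizontal; measure y along the incline from where the plane meets the free surface. Vertical depth h = y·sinθ with sinθ = 0.590606.
The centroid of a semicircle lies 4r/(3π) = 0.679061 m from the diameter, here below the top edge, so y_c = 6.6 + 0.679061 = 7.27906 m and h_c = 7.27906 × 0.590606 = 4.29906 m.
A = πr²/2 = π × 1.6²/2 = 4.02124 m².
Resultant F = γ·h_c·A = 8.25021 × 4.29906 × 4.02124 = 142.626 kN.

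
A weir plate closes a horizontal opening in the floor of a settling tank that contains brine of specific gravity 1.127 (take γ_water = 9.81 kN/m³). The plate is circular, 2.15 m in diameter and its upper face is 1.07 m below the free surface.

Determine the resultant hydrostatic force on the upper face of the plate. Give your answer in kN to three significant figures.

γ = 1.127 × 9.81 = 11.05587 kN/m³.
The plate is horizontal, so pressure is uniform at p = γ·h = 11.05587 × 1.07 = 11.8298 kN/m².
A = π(1.075)² = 3.6305 m².
F = p·A = 11.8298 × 3.6305 = 42.9481 kN.

F ≈ 42.9 kN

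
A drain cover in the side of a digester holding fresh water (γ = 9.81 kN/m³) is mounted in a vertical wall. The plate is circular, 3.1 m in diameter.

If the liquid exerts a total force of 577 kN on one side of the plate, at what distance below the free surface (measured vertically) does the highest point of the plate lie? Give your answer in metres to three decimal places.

γ = 9.81 kN/m³.
A = π(1.55)² = 7.54768 m².
From F = γ·h_c·A, the centroid depth is h_c = 577/(9.81 × 7.54768) = 7.7928 m.
The centroid is at the centre, 1.55 m below the top of the plate, so the highest point sits at h_top = 7.7928 − 1.55 = 6.2428 m below the surface.

d_top ≈ 6.243 m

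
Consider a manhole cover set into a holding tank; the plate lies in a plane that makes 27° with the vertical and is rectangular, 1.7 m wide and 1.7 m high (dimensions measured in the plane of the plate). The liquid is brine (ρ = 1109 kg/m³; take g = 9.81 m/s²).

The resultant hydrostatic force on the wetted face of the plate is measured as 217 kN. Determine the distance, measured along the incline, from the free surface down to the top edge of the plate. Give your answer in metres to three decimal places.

y_top ≈ 6.896 m

γ = ρg = 1109 × 9.81 / 1000 = 10.87929 kN/m³.
A = 1.7 × 1.7 = 2.89 m².
From F = γ·h_c·A, the centroid depth is h_c = 217/(10.87929 × 2.89) = 6.90178 m.
The plate makes 27° with the vertical, i.e. θ = 90° − 27° = 63° to the horizontal. Measuring y along the incline from the free-surface line, vertical depth h = y·sinθ with sinθ = 0.891007.
Along the incline, y_c = h_c/sinθ = 6.90178/0.891007 = 7.74604 m.
The centroid lies 1.7/2 = 0.85 m below the top edge, so the top edge sits at y_top = 7.74604 − 0.85 = 6.89604 m along the incline.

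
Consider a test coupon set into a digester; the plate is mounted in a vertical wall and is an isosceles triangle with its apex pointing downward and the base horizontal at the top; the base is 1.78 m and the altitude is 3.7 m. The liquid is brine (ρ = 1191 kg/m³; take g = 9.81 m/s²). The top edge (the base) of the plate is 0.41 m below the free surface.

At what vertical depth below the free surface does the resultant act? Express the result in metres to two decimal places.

γ = ρg = 1191 × 9.81 / 1000 = 11.68371 kN/m³.
With the apex down, the centroid sits h/3 = 3.7/3 = 1.23333 m below the base (the top edge), so the centroid depth is h_c = 0.41 + 1.23333 = 1.64333 m.
A = ½ × 1.78 × 3.7 = 3.293 m².
Resultant F = γ·h_c·A = 11.68371 × 1.64333 × 3.293 = 63.2262 kN.
I_c = b·h³/36 = 1.78 × 3.7³/36 = 2.50451 m⁴.
Centre of pressure: y_p = y_c + I_c/(y_c·A) = 1.64333 + 2.50451/(1.64333 × 3.293) = 1.64333 + 0.462814 = 2.10614 m along the plane.

h_p = 2.11 m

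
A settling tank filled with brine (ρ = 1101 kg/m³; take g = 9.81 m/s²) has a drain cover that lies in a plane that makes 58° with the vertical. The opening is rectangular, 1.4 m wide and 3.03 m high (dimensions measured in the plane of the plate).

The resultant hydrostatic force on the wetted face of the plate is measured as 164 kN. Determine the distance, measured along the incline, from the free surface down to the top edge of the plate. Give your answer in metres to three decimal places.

γ = ρg = 1101 × 9.81 / 1000 = 10.80081 kN/m³.
A = 1.4 × 3.03 = 4.242 m².
From F = γ·h_c·A, the centroid depth is h_c = 164/(10.80081 × 4.242) = 3.57945 m.
The plate makes 58° with the vertical, i.e. θ = 90° − 58° = 32° to the horizontal. Measuring y along the incline from the free-surface line, vertical depth h = y·sinθ with sinθ = 0.529919.
Along the incline, y_c = h_c/sinθ = 3.57945/0.529919 = 6.75471 m.
The centroid lies 3.03/2 = 1.515 m below the top edge, so the top edge sits at y_top = 6.75471 − 1.515 = 5.23971 m along the incline.

y_top ≈ 5.240 m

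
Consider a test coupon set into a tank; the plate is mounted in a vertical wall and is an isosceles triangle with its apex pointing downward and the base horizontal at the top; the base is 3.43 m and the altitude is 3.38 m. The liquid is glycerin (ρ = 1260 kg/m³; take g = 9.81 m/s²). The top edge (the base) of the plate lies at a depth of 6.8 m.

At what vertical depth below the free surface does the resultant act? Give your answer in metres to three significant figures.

γ = ρg = 1260 × 9.81 / 1000 = 12.3606 kN/m³.
With the apex down, the centroid sits h/3 = 3.38/3 = 1.12667 m below the base (the top edge), so the centroid depth is h_c = 6.8 + 1.12667 = 7.92667 m.
A = ½ × 3.43 × 3.38 = 5.7967 m².
Resultant F = γ·h_c·A = 12.3606 × 7.92667 × 5.7967 = 567.951 kN.
I_c = b·h³/36 = 3.43 × 3.38³/36 = 3.6791 m⁴.
Centre of pressure: y_p = y_c + I_c/(y_c·A) = 7.92667 + 3.6791/(7.92667 × 5.7967) = 7.92667 + 0.08007 = 8.00674 m along the plane.

h_p = 8.01 m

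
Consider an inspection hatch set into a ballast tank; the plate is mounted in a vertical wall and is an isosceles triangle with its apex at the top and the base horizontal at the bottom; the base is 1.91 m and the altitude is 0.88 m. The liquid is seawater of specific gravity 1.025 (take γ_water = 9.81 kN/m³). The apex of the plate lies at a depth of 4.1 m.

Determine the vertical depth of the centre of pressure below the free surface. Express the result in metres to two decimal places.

h_p = 4.70 m

γ = 1.025 × 9.81 = 10.05525 kN/m³.
With the apex up, the centroid sits 2h/3 = 2 × 0.88/3 = 0.586667 m below the apex, so the centroid depth is h_c = 4.1 + 0.586667 = 4.68667 m.
A = ½ × 1.91 × 0.88 = 0.8404 m².
Resultant F = γ·h_c·A = 10.05525 × 4.68667 × 0.8404 = 39.6044 kN.
I_c = b·h³/36 = 1.91 × 0.88³/36 = 0.0361559 m⁴.
Centre of pressure: y_p = y_c + I_c/(y_c·A) = 4.68667 + 0.0361559/(4.68667 × 0.8404) = 4.68667 + 0.00917971 = 4.69585 m along the plane.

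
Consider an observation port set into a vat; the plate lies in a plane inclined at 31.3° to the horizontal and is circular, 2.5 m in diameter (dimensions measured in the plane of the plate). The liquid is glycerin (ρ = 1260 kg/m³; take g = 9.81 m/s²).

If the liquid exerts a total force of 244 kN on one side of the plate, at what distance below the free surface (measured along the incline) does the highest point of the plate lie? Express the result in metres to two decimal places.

y_top ≈ 6.49 m

γ = ρg = 1260 × 9.81 / 1000 = 12.3606 kN/m³.
A = π(1.25)² = 4.90874 m².
From F = γ·h_c·A, the centroid depth is h_c = 244/(12.3606 × 4.90874) = 4.02143 m.
Let θ = 31.3° be the plate's angle to the horizontal; measure y along the incline from where the plane meets the free surface. Vertical depth h = y·sinθ with sinθ = 0.519519.
Along the incline, y_c = h_c/sinθ = 4.02143/0.519519 = 7.74068 m.
The centroid is at the centre, 1.25 m below the top of the plate, so the highest point sits at y_top = 7.74068 − 1.25 = 6.49068 m along the incline.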